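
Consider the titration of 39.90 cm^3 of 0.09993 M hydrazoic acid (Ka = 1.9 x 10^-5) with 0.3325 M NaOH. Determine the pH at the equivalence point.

n(HN3) = 0.09993 x 0.03990 = 0.003987 mol; V(NaOH) at equivalence = 0.003987/0.3325 = 0.01199 L.
At equivalence all the acid is converted to N3-; total volume = 0.03990 + 0.01199 = 0.05189 L, so [N3-] = 0.003987/0.05189 = 0.07684 M.
Kb = Kw/Ka = 1.0e-14 / 1.9 x 10^-5 = 5.26e-10.
[OH^-] = sqrt(Kb x [N3-]) = sqrt(5.26e-10 x 0.07684) = 6.36e-6 M.
pOH = 5.20, so pH = 14.00 - 5.20 = 8.80.

8.80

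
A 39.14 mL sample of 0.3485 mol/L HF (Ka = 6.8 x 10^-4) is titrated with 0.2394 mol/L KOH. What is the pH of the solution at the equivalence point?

8.16

n(HF) = 0.3485 x 0.03914 = 0.01364 mol; V(KOH) at equivalence = 0.01364/0.2394 = 0.05698 L.
At equivalence all the acid is converted to F-; total volume = 0.03914 + 0.05698 = 0.09612 L, so [F-] = 0.01364/0.09612 = 0.1419 M.
Kb = Kw/Ka = 1.0e-14 / 6.8 x 10^-4 = 1.47e-11.
[OH^-] = sqrt(Kb x [F-]) = sqrt(1.47e-11 x 0.1419) = 1.44e-6 M.
pOH = 5.84, so pH = 14.00 - 5.84 = 8.16.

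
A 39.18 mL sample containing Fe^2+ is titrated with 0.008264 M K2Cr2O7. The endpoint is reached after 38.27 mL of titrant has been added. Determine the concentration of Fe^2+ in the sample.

n(K2Cr2O7) = 0.008264 x 0.03827 = 0.0003163 mol.
From the balanced equation, 1 mol K2Cr2O7 reacts with 6 mol Fe^2+, so n(Fe^2+) = 0.0003163 x 6/1 = 0.001898 mol.
[Fe^2+] = 0.001898 / 0.03918 L = 0.0484 M.

0.0484 M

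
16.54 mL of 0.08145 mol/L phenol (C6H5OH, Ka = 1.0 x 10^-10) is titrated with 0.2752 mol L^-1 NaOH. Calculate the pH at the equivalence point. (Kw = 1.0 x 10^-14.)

11.40

n(C6H5OH) = 0.08145 x 0.01654 = 0.001347 mol; V(NaOH) at equivalence = 0.001347/0.2752 = 0.004895 L.
At equivalence all the acid is converted to C6H5O-; total volume = 0.01654 + 0.004895 = 0.02144 L, so [C6H5O-] = 0.001347/0.02144 = 0.06285 M.
Kb = Kw/Ka = 1.0e-14 / 1.0 x 10^-10 = 0.000100.
[OH^-] = sqrt(Kb x [C6H5O-]) = sqrt(0.000100 x 0.06285) = 0.00251 M.
pOH = 2.60, so pH = 14.00 - 2.60 = 11.40.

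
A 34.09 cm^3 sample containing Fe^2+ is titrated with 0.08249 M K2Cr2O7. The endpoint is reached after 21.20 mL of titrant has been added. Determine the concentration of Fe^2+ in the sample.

n(K2Cr2O7) = 0.08249 x 0.02120 = 0.001749 mol.
From the balanced equation, 1 mol K2Cr2O7 reacts with 6 mol Fe^2+, so n(Fe^2+) = 0.001749 x 6/1 = 0.01049 mol.
[Fe^2+] = 0.01049 / 0.03409 L = 0.308 M.

0.308 M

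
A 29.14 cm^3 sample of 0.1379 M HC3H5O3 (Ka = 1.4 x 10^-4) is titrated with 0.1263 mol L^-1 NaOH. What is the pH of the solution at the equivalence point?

n(HC3H5O3) = 0.1379 x 0.02914 = 0.004018 mol; V(NaOH) at equivalence = 0.004018/0.1263 = 0.03182 L.
At equivalence all the acid is converted to C3H5O3-; total volume = 0.02914 + 0.03182 = 0.06096 L, so [C3H5O3-] = 0.004018/0.06096 = 0.06592 M.
Kb = Kw/Ka = 1.0e-14 / 1.4 x 10^-4 = 7.14e-11.
[OH^-] = sqrt(Kb x [C3H5O3-]) = sqrt(7.14e-11 x 0.06592) = 2.17e-6 M.
pOH = 5.66, so pH = 14.00 - 5.66 = 8.34.

8.34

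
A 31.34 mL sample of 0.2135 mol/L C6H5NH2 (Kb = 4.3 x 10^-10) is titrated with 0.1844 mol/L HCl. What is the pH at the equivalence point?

n(C6H5NH2) = 0.2135 x 0.03134 = 0.006691 mol; V(HCl) at equivalence = 0.006691/0.1844 = 0.03629 L.
At equivalence the base is fully converted to C6H5NH3+; total volume = 0.06763 L, so [C6H5NH3+] = 0.006691/0.06763 = 0.09894 M.
Ka(C6H5NH3+) = Kw/Kb = 1.0e-14 / 4.3 x 10^-10 = 2.33e-5.
[H^+] = sqrt(Ka x [C6H5NH3+]) = sqrt(2.33e-5 x 0.09894) = 0.00152 M.
pH = -log(0.00152) = 2.82.

2.82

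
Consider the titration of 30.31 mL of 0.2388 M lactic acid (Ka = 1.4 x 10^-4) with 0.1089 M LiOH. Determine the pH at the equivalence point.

n(HC3H5O3) = 0.2388 x 0.03031 = 0.007238 mol; V(LiOH) at equivalence = 0.007238/0.1089 = 0.06646 L.
At equivalence all the acid is converted to C3H5O3-; total volume = 0.03031 + 0.06646 = 0.09677 L, so [C3H5O3-] = 0.007238/0.09677 = 0.07479 M.
Kb = Kw/Ka = 1.0e-14 / 1.4 x 10^-4 = 7.14e-11.
[OH^-] = sqrt(Kb x [C3H5O3-]) = sqrt(7.14e-11 x 0.07479) = 2.31e-6 M.
pOH = 5.64, so pH = 14.00 - 5.64 = 8.36.

8.36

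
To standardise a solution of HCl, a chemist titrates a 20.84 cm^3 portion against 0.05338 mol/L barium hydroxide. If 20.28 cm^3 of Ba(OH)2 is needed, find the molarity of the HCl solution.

n(Ba(OH)2) delivered = 0.05338 x 0.02028 = 0.001083 mol.
The reaction is 2 HCl + 1 Ba(OH)2, so n(HCl) = 0.001083 x 2/1 = 0.002165 mol.
[HCl] = 0.002165 mol / 0.02084 L = 0.104 M.

0.104 M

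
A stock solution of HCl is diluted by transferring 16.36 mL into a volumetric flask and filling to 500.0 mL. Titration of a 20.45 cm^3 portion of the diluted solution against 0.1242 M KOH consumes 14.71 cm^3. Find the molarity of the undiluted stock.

2.73 M

n(KOH) = 0.1242 x 0.01471 = 0.001827 mol.
n(HCl) in the aliquot = 0.001827 mol.
[diluted HCl] = 0.001827 / 0.02045 = 0.08934 M.
Dilution factor = 500.0/16.36 = 30.56, so [stock] = 0.08934 x 30.56 = 2.73 M.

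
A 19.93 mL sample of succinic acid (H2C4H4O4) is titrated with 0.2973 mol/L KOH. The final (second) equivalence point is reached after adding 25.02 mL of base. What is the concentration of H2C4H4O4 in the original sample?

n(KOH) = 0.2973 x 0.02502 = 0.007438 mol.
At the final (second) equivalence point, 2 mol OH^- react per mol H2C4H4O4, so n(H2C4H4O4) = 0.007438 / 2 = 0.003719 mol.
[H2C4H4O4] = 0.003719 / 0.01993 L = 0.187 M.

0.187 M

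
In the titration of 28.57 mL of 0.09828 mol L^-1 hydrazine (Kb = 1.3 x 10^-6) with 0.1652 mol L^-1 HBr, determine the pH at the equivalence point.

n(N2H4) = 0.09828 x 0.02857 = 0.002808 mol; V(HBr) at equivalence = 0.002808/0.1652 = 0.01700 L.
At equivalence the base is fully converted to N2H5+; total volume = 0.04557 L, so [N2H5+] = 0.002808/0.04557 = 0.06162 M.
Ka(N2H5+) = Kw/Kb = 1.0e-14 / 1.3 x 10^-6 = 7.69e-9.
[H^+] = sqrt(Ka x [N2H5+]) = sqrt(7.69e-9 x 0.06162) = 2.18e-5 M.
pH = -log(2.18e-5) = 4.66.

4.66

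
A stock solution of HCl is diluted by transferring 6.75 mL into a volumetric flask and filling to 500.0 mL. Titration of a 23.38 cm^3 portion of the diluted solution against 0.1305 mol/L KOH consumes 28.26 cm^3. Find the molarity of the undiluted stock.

11.7 M

n(KOH) = 0.1305 x 0.02826 = 0.003688 mol.
n(HCl) in the aliquot = 0.003688 mol.
[diluted HCl] = 0.003688 / 0.02338 = 0.1577 M.
Dilution factor = 500.0/6.750 = 74.07, so [stock] = 0.1577 x 74.07 = 11.7 M.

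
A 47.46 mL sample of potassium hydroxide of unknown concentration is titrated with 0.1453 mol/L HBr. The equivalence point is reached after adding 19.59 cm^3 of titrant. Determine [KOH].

n(HBr) delivered = 0.1453 x 0.01959 = 0.002846 mol.
For a 1:1 reaction, n(KOH) = 0.002846 mol.
[KOH] = 0.002846 mol / 0.04746 L = 0.0600 M.

0.0600 M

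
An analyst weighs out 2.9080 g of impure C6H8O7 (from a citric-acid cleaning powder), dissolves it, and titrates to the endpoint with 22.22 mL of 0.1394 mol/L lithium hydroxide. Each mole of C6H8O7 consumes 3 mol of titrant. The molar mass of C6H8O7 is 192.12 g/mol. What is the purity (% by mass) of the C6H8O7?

6.82%

n(LiOH) = 0.1394 x 0.02222 = 0.003097 mol.
n(C6H8O7) = 0.003097 / 3 = 0.001032 mol.
mass of C6H8O7 = 0.001032 x 192.12 = 0.1984 g.
% purity = 0.1984 / 2.9080 x 100 = 6.82%.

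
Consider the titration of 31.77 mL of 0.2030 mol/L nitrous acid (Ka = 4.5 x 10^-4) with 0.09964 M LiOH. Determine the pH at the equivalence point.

n(HNO2) = 0.2030 x 0.03177 = 0.006449 mol; V(LiOH) at equivalence = 0.006449/0.09964 = 0.06473 L.
At equivalence all the acid is converted to NO2-; total volume = 0.03177 + 0.06473 = 0.09650 L, so [NO2-] = 0.006449/0.09650 = 0.06683 M.
Kb = Kw/Ka = 1.0e-14 / 4.5 x 10^-4 = 2.22e-11.
[OH^-] = sqrt(Kb x [NO2-]) = sqrt(2.22e-11 x 0.06683) = 1.22e-6 M.
pOH = 5.91, so pH = 14.00 - 5.91 = 8.09.

8.09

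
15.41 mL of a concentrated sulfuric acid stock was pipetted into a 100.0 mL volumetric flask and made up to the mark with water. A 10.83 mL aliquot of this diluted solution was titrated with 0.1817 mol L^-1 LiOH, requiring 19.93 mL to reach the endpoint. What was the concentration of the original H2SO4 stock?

1.08 M

n(LiOH) = 0.1817 x 0.01993 = 0.003621 mol.
n(H2SO4) in the aliquot = 0.003621 x 1/2 = 0.001811 mol.
[diluted H2SO4] = 0.001811 / 0.01083 = 0.1672 M.
Dilution factor = 100.0/15.41 = 6.489, so [stock] = 0.1672 x 6.489 = 1.08 M.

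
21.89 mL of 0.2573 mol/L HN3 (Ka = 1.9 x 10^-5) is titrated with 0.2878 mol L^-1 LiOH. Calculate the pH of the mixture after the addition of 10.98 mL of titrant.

Initial n(HN3) = 0.2573 x 0.02189 = 0.005632 mol.
n(LiOH) added = 0.2878 x 0.01098 = 0.003160 mol, converting that many moles of HN3 to N3-.
Remaining n(HN3) = 0.002472 mol; n(N3-) = 0.003160 mol.
By Henderson-Hasselbalch, pH = pKa + log([A^-]/[HA]) = 4.72 + log(0.003160/0.002472) = 4.72 + (+0.11) = 4.83.

4.83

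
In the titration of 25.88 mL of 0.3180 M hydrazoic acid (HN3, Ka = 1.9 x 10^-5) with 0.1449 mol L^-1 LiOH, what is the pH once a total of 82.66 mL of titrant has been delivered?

12.54

n(acid) = 0.3180 x 0.02588 = 0.008230 mol; n(LiOH) added = 0.1449 x 0.08266 = 0.01198 mol.
Base is in excess by 0.01198 - 0.008230 = 0.003748 mol in a total volume of 0.1085 L.
[OH^-] = 0.003748/0.1085 = 0.03453 M, so pOH = 1.46 and pH = 14.00 - 1.46 = 12.54.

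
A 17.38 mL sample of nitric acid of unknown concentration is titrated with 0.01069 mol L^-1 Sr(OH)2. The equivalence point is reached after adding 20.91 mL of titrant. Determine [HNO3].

0.0257 M

n(Sr(OH)2) delivered = 0.01069 x 0.02091 = 0.0002235 mol.
The reaction is 2 HNO3 + 1 Sr(OH)2, so n(HNO3) = 0.0002235 x 2/1 = 0.0004471 mol.
[HNO3] = 0.0004471 mol / 0.01738 L = 0.0257 M.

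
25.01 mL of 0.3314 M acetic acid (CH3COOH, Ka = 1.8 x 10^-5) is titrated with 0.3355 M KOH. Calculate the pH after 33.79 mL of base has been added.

12.71

n(acid) = 0.3314 x 0.02501 = 0.008288 mol; n(KOH) added = 0.3355 x 0.03379 = 0.01134 mol.
Base is in excess by 0.01134 - 0.008288 = 0.003048 mol in a total volume of 0.05880 L.
[OH^-] = 0.003048/0.05880 = 0.05184 M, so pOH = 1.29 and pH = 14.00 - 1.29 = 12.71.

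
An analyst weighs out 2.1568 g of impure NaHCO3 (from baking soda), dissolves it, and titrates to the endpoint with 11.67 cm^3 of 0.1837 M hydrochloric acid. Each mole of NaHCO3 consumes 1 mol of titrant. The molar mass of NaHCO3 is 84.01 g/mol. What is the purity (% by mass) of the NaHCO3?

8.35%

n(HCl) = 0.1837 x 0.01167 = 0.002144 mol.
n(NaHCO3) = 0.002144 / 1 = 0.002144 mol.
mass of NaHCO3 = 0.002144 x 84.01 = 0.1801 g.
% purity = 0.1801 / 2.1568 x 100 = 8.35%.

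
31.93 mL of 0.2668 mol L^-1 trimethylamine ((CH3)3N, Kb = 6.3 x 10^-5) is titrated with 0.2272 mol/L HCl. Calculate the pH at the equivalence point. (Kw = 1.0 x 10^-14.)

n((CH3)3N) = 0.2668 x 0.03193 = 0.008519 mol; V(HCl) at equivalence = 0.008519/0.2272 = 0.03750 L.
At equivalence the base is fully converted to (CH3)3NH+; total volume = 0.06943 L, so [(CH3)3NH+] = 0.008519/0.06943 = 0.1227 M.
Ka((CH3)3NH+) = Kw/Kb = 1.0e-14 / 6.3 x 10^-5 = 1.59e-10.
[H^+] = sqrt(Ka x [(CH3)3NH+]) = sqrt(1.59e-10 x 0.1227) = 4.41e-6 M.
pH = -log(4.41e-6) = 5.36.

5.36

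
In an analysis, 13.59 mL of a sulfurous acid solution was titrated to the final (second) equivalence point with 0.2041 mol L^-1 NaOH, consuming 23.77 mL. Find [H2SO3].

n(NaOH) = 0.2041 x 0.02377 = 0.004851 mol.
At the final (second) equivalence point, 2 mol OH^- react per mol H2SO3, so n(H2SO3) = 0.004851 / 2 = 0.002426 mol.
[H2SO3] = 0.002426 / 0.01359 L = 0.178 M.

0.178 M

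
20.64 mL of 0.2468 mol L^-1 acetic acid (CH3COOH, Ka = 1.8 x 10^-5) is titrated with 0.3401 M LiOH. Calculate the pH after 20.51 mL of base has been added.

n(acid) = 0.2468 x 0.02064 = 0.005094 mol; n(LiOH) added = 0.3401 x 0.02051 = 0.006975 mol.
Base is in excess by 0.006975 - 0.005094 = 0.001881 mol in a total volume of 0.04115 L.
[OH^-] = 0.001881/0.04115 = 0.04572 M, so pOH = 1.34 and pH = 14.00 - 1.34 = 12.66.

12.66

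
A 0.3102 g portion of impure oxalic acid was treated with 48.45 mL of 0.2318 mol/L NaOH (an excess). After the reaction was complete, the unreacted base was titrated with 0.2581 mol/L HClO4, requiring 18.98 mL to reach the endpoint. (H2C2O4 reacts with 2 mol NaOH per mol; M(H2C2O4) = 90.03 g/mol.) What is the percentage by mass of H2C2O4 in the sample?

Total n(NaOH) added = 0.2318 x 0.04845 = 0.01123 mol.
n(HClO4) used = 0.2581 x 0.01898 = 0.004899 mol, which equals the excess n(NaOH).
So n(NaOH) consumed by the sample = 0.01123 - 0.004899 = 0.006332 mol.
n(H2C2O4) = 0.006332 / 2 = 0.003166 mol.
mass H2C2O4 = 0.003166 x 90.03 = 0.2850 g, so %H2C2O4 = 0.2850/0.3102 x 100 = 91.9%.

91.9%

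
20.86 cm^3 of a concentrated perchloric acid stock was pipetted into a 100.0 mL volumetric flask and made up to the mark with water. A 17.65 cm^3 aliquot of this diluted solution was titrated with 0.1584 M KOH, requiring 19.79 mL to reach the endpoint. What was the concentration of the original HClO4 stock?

0.851 M

n(KOH) = 0.1584 x 0.01979 = 0.003135 mol.
n(HClO4) in the aliquot = 0.003135 mol.
[diluted HClO4] = 0.003135 / 0.01765 = 0.1776 M.
Dilution factor = 100.0/20.86 = 4.794, so [stock] = 0.1776 x 4.794 = 0.851 M.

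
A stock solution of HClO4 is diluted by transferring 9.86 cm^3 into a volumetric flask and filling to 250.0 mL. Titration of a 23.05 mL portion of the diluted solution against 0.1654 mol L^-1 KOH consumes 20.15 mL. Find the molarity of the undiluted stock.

n(KOH) = 0.1654 x 0.02015 = 0.003333 mol.
n(HClO4) in the aliquot = 0.003333 mol.
[diluted HClO4] = 0.003333 / 0.02305 = 0.1446 M.
Dilution factor = 250.0/9.860 = 25.35, so [stock] = 0.1446 x 25.35 = 3.67 M.

3.67 M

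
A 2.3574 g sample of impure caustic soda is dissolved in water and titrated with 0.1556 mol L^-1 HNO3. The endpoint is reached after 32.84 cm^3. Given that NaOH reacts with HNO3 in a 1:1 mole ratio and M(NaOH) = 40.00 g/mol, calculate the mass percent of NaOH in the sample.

n(HNO3) = 0.1556 x 0.03284 = 0.005110 mol.
n(NaOH) = 0.005110 / 1 = 0.005110 mol.
mass of NaOH = 0.005110 x 40.00 = 0.2044 g.
% purity = 0.2044 / 2.3574 x 100 = 8.67%.

8.67%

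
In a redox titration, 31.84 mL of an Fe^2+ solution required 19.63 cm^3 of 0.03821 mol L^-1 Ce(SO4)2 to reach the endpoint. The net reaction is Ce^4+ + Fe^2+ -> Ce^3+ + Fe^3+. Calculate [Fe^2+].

0.0236 M

n(Ce(SO4)2) = 0.03821 x 0.01963 = 0.0007501 mol.
From the balanced equation, 1 mol Ce(SO4)2 reacts with 1 mol Fe^2+, so n(Fe^2+) = 0.0007501 x 1/1 = 0.0007501 mol.
[Fe^2+] = 0.0007501 / 0.03184 L = 0.0236 M.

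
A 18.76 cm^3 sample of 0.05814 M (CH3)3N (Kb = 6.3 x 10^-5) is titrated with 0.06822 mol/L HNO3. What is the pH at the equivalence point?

5.65

n((CH3)3N) = 0.05814 x 0.01876 = 0.001091 mol; V(HNO3) at equivalence = 0.001091/0.06822 = 0.01599 L.
At equivalence the base is fully converted to (CH3)3NH+; total volume = 0.03475 L, so [(CH3)3NH+] = 0.001091/0.03475 = 0.03139 M.
Ka((CH3)3NH+) = Kw/Kb = 1.0e-14 / 6.3 x 10^-5 = 1.59e-10.
[H^+] = sqrt(Ka x [(CH3)3NH+]) = sqrt(1.59e-10 x 0.03139) = 2.23e-6 M.
pH = -log(2.23e-6) = 5.65.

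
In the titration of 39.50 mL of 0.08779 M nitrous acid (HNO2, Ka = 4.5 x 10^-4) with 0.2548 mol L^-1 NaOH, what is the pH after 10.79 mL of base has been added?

3.93

Initial n(HNO2) = 0.08779 x 0.03950 = 0.003468 mol.
n(NaOH) added = 0.2548 x 0.01079 = 0.002749 mol, converting that many moles of HNO2 to NO2-.
Remaining n(HNO2) = 0.0007184 mol; n(NO2-) = 0.002749 mol.
By Henderson-Hasselbalch, pH = pKa + log([A^-]/[HA]) = 3.35 + log(0.002749/0.0007184) = 3.35 + (+0.58) = 3.93.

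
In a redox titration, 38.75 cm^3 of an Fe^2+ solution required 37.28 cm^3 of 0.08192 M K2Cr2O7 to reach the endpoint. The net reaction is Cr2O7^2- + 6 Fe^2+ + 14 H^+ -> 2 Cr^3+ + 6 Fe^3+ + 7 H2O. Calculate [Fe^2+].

0.473 M

n(K2Cr2O7) = 0.08192 x 0.03728 = 0.003054 mol.
From the balanced equation, 1 mol K2Cr2O7 reacts with 6 mol Fe^2+, so n(Fe^2+) = 0.003054 x 6/1 = 0.01832 mol.
[Fe^2+] = 0.01832 / 0.03875 L = 0.473 M.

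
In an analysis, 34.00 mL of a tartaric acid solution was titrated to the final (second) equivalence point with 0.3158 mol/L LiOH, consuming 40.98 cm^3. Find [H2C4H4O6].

n(LiOH) = 0.3158 x 0.04098 = 0.01294 mol.
At the final (second) equivalence point, 2 mol OH^- react per mol H2C4H4O6, so n(H2C4H4O6) = 0.01294 / 2 = 0.006471 mol.
[H2C4H4O6] = 0.006471 / 0.03400 L = 0.190 M.

0.190 M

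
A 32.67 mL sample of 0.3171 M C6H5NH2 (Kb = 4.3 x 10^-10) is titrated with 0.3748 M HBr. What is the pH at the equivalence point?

2.70

n(C6H5NH2) = 0.3171 x 0.03267 = 0.01036 mol; V(HBr) at equivalence = 0.01036/0.3748 = 0.02764 L.
At equivalence the base is fully converted to C6H5NH3+; total volume = 0.06031 L, so [C6H5NH3+] = 0.01036/0.06031 = 0.1718 M.
Ka(C6H5NH3+) = Kw/Kb = 1.0e-14 / 4.3 x 10^-10 = 2.33e-5.
[H^+] = sqrt(Ka x [C6H5NH3+]) = sqrt(2.33e-5 x 0.1718) = 0.00200 M.
pH = -log(0.00200) = 2.70.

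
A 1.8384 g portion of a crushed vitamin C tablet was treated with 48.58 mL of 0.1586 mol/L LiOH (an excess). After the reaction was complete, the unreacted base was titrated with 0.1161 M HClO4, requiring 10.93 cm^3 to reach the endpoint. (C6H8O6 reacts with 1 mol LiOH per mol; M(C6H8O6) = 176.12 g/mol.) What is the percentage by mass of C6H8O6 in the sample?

61.7%

Total n(LiOH) added = 0.1586 x 0.04858 = 0.007705 mol.
n(HClO4) used = 0.1161 x 0.01093 = 0.001269 mol, which equals the excess n(LiOH).
So n(LiOH) consumed by the sample = 0.007705 - 0.001269 = 0.006436 mol.
n(C6H8O6) = 0.006436 / 1 = 0.006436 mol.
mass C6H8O6 = 0.006436 x 176.12 = 1.133 g, so %C6H8O6 = 1.133/1.8384 x 100 = 61.7%.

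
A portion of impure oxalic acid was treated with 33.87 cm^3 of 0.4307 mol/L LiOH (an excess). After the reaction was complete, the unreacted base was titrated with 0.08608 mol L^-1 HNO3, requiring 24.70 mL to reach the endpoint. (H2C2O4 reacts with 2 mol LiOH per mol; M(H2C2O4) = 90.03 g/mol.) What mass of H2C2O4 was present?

0.561 g

Total n(LiOH) added = 0.4307 x 0.03387 = 0.01459 mol.
n(HNO3) used = 0.08608 x 0.02470 = 0.002126 mol, which equals the excess n(LiOH).
So n(LiOH) consumed by the sample = 0.01459 - 0.002126 = 0.01246 mol.
n(H2C2O4) = 0.01246 / 2 = 0.006231 mol.
mass = 0.006231 mol x 90.03 g/mol = 0.561 g.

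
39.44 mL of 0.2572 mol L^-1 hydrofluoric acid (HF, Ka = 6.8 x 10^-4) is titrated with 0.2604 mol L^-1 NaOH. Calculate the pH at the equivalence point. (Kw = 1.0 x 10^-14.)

n(HF) = 0.2572 x 0.03944 = 0.01014 mol; V(NaOH) at equivalence = 0.01014/0.2604 = 0.03896 L.
At equivalence all the acid is converted to F-; total volume = 0.03944 + 0.03896 = 0.07840 L, so [F-] = 0.01014/0.07840 = 0.1294 M.
Kb = Kw/Ka = 1.0e-14 / 6.8 x 10^-4 = 1.47e-11.
[OH^-] = sqrt(Kb x [F-]) = sqrt(1.47e-11 x 0.1294) = 1.38e-6 M.
pOH = 5.86, so pH = 14.00 - 5.86 = 8.14.

8.14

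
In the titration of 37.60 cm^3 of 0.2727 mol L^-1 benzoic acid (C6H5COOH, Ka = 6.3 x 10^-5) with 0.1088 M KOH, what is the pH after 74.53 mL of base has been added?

4.78

Initial n(C6H5COOH) = 0.2727 x 0.03760 = 0.01025 mol.
n(KOH) added = 0.1088 x 0.07453 = 0.008109 mol, converting that many moles of C6H5COOH to C6H5COO-.
Remaining n(C6H5COOH) = 0.002145 mol; n(C6H5COO-) = 0.008109 mol.
By Henderson-Hasselbalch, pH = pKa + log([A^-]/[HA]) = 4.20 + log(0.008109/0.002145) = 4.20 + (+0.58) = 4.78.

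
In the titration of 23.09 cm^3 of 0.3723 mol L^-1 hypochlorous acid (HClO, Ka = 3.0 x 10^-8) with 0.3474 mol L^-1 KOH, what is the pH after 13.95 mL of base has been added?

Initial n(HClO) = 0.3723 x 0.02309 = 0.008596 mol.
n(KOH) added = 0.3474 x 0.01395 = 0.004846 mol, converting that many moles of HClO to ClO-.
Remaining n(HClO) = 0.003750 mol; n(ClO-) = 0.004846 mol.
By Henderson-Hasselbalch, pH = pKa + log([A^-]/[HA]) = 7.52 + log(0.004846/0.003750) = 7.52 + (+0.11) = 7.63.

7.63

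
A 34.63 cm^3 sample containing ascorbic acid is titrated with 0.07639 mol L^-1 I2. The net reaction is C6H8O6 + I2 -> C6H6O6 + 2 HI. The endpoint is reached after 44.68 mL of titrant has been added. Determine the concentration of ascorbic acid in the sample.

n(I2) = 0.07639 x 0.04468 = 0.003413 mol.
From the balanced equation, 1 mol I2 reacts with 1 mol ascorbic acid, so n(ascorbic acid) = 0.003413 x 1/1 = 0.003413 mol.
[ascorbic acid] = 0.003413 / 0.03463 L = 0.0986 M.

0.0986 M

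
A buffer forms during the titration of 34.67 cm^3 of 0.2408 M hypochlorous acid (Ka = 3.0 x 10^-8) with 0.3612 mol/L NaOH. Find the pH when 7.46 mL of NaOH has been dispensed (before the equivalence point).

Initial n(HClO) = 0.2408 x 0.03467 = 0.008349 mol.
n(NaOH) added = 0.3612 x 0.007460 = 0.002695 mol, converting that many moles of HClO to ClO-.
Remaining n(HClO) = 0.005654 mol; n(ClO-) = 0.002695 mol.
By Henderson-Hasselbalch, pH = pKa + log([A^-]/[HA]) = 7.52 + log(0.002695/0.005654) = 7.52 + (-0.32) = 7.20.

7.20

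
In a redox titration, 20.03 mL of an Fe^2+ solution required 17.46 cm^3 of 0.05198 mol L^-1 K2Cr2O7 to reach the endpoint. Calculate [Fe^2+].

0.272 M

n(K2Cr2O7) = 0.05198 x 0.01746 = 0.0009076 mol.
From the balanced equation, 1 mol K2Cr2O7 reacts with 6 mol Fe^2+, so n(Fe^2+) = 0.0009076 x 6/1 = 0.005445 mol.
[Fe^2+] = 0.005445 / 0.02003 L = 0.272 M.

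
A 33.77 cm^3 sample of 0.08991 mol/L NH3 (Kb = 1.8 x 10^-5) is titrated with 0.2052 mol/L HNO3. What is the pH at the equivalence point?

5.23

n(NH3) = 0.08991 x 0.03377 = 0.003036 mol; V(HNO3) at equivalence = 0.003036/0.2052 = 0.01480 L.
At equivalence the base is fully converted to NH4+; total volume = 0.04857 L, so [NH4+] = 0.003036/0.04857 = 0.06252 M.
Ka(NH4+) = Kw/Kb = 1.0e-14 / 1.8 x 10^-5 = 5.56e-10.
[H^+] = sqrt(Ka x [NH4+]) = sqrt(5.56e-10 x 0.06252) = 5.89e-6 M.
pH = -log(5.89e-6) = 5.23.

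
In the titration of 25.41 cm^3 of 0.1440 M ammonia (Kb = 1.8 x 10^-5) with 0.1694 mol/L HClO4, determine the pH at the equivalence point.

5.18

n(NH3) = 0.1440 x 0.02541 = 0.003659 mol; V(HClO4) at equivalence = 0.003659/0.1694 = 0.02160 L.
At equivalence the base is fully converted to NH4+; total volume = 0.04701 L, so [NH4+] = 0.003659/0.04701 = 0.07784 M.
Ka(NH4+) = Kw/Kb = 1.0e-14 / 1.8 x 10^-5 = 5.56e-10.
[H^+] = sqrt(Ka x [NH4+]) = sqrt(5.56e-10 x 0.07784) = 6.58e-6 M.
pH = -log(6.58e-6) = 5.18.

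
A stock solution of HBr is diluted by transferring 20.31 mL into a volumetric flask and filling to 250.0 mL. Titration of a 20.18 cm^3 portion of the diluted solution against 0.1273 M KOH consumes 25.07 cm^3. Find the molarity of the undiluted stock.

1.95 M

n(KOH) = 0.1273 x 0.02507 = 0.003191 mol.
n(HBr) in the aliquot = 0.003191 mol.
[diluted HBr] = 0.003191 / 0.02018 = 0.1581 M.
Dilution factor = 250.0/20.31 = 12.31, so [stock] = 0.1581 x 12.31 = 1.95 M.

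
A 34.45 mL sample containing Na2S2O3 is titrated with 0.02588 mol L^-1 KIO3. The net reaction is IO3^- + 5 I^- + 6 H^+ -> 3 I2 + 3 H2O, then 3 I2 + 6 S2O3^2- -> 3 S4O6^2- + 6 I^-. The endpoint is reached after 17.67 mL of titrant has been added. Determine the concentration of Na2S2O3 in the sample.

n(KIO3) = 0.02588 x 0.01767 = 0.0004573 mol.
From the balanced equation, 1 mol KIO3 reacts with 6 mol Na2S2O3, so n(Na2S2O3) = 0.0004573 x 6/1 = 0.002744 mol.
[Na2S2O3] = 0.002744 / 0.03445 L = 0.0796 M.

0.0796 M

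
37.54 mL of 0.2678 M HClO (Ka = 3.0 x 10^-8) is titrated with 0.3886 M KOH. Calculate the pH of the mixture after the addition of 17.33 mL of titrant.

Initial n(HClO) = 0.2678 x 0.03754 = 0.01005 mol.
n(KOH) added = 0.3886 x 0.01733 = 0.006734 mol, converting that many moles of HClO to ClO-.
Remaining n(HClO) = 0.003319 mol; n(ClO-) = 0.006734 mol.
By Henderson-Hasselbalch, pH = pKa + log([A^-]/[HA]) = 7.52 + log(0.006734/0.003319) = 7.52 + (+0.31) = 7.83.

7.83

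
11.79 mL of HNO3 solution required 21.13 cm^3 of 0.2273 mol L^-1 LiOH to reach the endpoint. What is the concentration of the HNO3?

n(LiOH) delivered = 0.2273 x 0.02113 = 0.004803 mol.
For a 1:1 reaction, n(HNO3) = 0.004803 mol.
[HNO3] = 0.004803 mol / 0.01179 L = 0.407 M.

0.407 M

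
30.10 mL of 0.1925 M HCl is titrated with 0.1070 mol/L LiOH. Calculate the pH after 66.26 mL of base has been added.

n(acid) = 0.1925 x 0.03010 = 0.005794 mol; n(LiOH) added = 0.1070 x 0.06626 = 0.007090 mol.
Base is in excess by 0.007090 - 0.005794 = 0.001296 mol in a total volume of 0.09636 L.
[OH^-] = 0.001296/0.09636 = 0.01345 M, so pOH = 1.87 and pH = 14.00 - 1.87 = 12.13.

12.13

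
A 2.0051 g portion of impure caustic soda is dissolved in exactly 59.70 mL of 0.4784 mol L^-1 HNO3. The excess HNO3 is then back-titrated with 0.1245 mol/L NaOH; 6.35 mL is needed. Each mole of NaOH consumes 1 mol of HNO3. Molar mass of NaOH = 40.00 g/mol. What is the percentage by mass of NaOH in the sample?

55.4%

Total n(HNO3) added = 0.4784 x 0.05970 = 0.02856 mol.
n(NaOH) used = 0.1245 x 0.006350 = 0.0007906 mol, which equals the excess n(HNO3).
So n(HNO3) consumed by the sample = 0.02856 - 0.0007906 = 0.02777 mol.
n(NaOH) = 0.02777 / 1 = 0.02777 mol.
mass NaOH = 0.02777 x 40.00 = 1.111 g, so %NaOH = 1.111/2.0051 x 100 = 55.4%.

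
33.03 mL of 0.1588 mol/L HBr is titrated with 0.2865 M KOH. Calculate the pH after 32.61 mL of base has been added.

n(acid) = 0.1588 x 0.03303 = 0.005245 mol; n(KOH) added = 0.2865 x 0.03261 = 0.009343 mol.
Base is in excess by 0.009343 - 0.005245 = 0.004098 mol in a total volume of 0.06564 L.
[OH^-] = 0.004098/0.06564 = 0.06243 M, so pOH = 1.20 and pH = 14.00 - 1.20 = 12.80.

12.80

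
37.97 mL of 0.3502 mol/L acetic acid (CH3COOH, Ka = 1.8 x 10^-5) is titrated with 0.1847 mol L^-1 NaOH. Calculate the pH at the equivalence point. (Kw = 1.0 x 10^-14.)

n(CH3COOH) = 0.3502 x 0.03797 = 0.01330 mol; V(NaOH) at equivalence = 0.01330/0.1847 = 0.07199 L.
At equivalence all the acid is converted to CH3COO-; total volume = 0.03797 + 0.07199 = 0.1100 L, so [CH3COO-] = 0.01330/0.1100 = 0.1209 M.
Kb = Kw/Ka = 1.0e-14 / 1.8 x 10^-5 = 5.56e-10.
[OH^-] = sqrt(Kb x [CH3COO-]) = sqrt(5.56e-10 x 0.1209) = 8.20e-6 M.
pOH = 5.09, so pH = 14.00 - 5.09 = 8.91.

8.91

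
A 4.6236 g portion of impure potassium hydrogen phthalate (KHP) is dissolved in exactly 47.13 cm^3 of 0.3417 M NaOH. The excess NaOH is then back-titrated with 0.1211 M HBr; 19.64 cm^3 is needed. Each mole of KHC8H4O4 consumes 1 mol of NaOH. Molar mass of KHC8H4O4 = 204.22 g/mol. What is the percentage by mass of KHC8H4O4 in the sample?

Total n(NaOH) added = 0.3417 x 0.04713 = 0.01610 mol.
n(HBr) used = 0.1211 x 0.01964 = 0.002378 mol, which equals the excess n(NaOH).
So n(NaOH) consumed by the sample = 0.01610 - 0.002378 = 0.01373 mol.
n(KHC8H4O4) = 0.01373 / 1 = 0.01373 mol.
mass KHC8H4O4 = 0.01373 x 204.22 = 2.803 g, so %KHC8H4O4 = 2.803/4.6236 x 100 = 60.6%.

60.6%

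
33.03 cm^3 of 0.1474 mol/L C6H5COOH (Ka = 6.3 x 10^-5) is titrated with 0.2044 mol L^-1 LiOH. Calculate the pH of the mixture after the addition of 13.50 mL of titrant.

4.32

Initial n(C6H5COOH) = 0.1474 x 0.03303 = 0.004869 mol.
n(LiOH) added = 0.2044 x 0.01350 = 0.002759 mol, converting that many moles of C6H5COOH to C6H5COO-.
Remaining n(C6H5COOH) = 0.002109 mol; n(C6H5COO-) = 0.002759 mol.
By Henderson-Hasselbalch, pH = pKa + log([A^-]/[HA]) = 4.20 + log(0.002759/0.002109) = 4.20 + (+0.12) = 4.32.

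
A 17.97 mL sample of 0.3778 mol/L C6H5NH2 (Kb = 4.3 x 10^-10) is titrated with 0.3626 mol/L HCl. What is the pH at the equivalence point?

n(C6H5NH2) = 0.3778 x 0.01797 = 0.006789 mol; V(HCl) at equivalence = 0.006789/0.3626 = 0.01872 L.
At equivalence the base is fully converted to C6H5NH3+; total volume = 0.03669 L, so [C6H5NH3+] = 0.006789/0.03669 = 0.1850 M.
Ka(C6H5NH3+) = Kw/Kb = 1.0e-14 / 4.3 x 10^-10 = 2.33e-5.
[H^+] = sqrt(Ka x [C6H5NH3+]) = sqrt(2.33e-5 x 0.1850) = 0.00207 M.
pH = -log(0.00207) = 2.68.

2.68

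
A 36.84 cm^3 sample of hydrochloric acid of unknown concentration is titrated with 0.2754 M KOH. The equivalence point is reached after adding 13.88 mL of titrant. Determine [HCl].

0.104 M

n(KOH) delivered = 0.2754 x 0.01388 = 0.003823 mol.
For a 1:1 reaction, n(HCl) = 0.003823 mol.
[HCl] = 0.003823 mol / 0.03684 L = 0.104 M.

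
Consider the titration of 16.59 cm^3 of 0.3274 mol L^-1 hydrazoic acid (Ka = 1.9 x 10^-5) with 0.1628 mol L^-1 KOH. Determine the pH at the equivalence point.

n(HN3) = 0.3274 x 0.01659 = 0.005432 mol; V(KOH) at equivalence = 0.005432/0.1628 = 0.03336 L.
At equivalence all the acid is converted to N3-; total volume = 0.01659 + 0.03336 = 0.04995 L, so [N3-] = 0.005432/0.04995 = 0.1087 M.
Kb = Kw/Ka = 1.0e-14 / 1.9 x 10^-5 = 5.26e-10.
[OH^-] = sqrt(Kb x [N3-]) = sqrt(5.26e-10 x 0.1087) = 7.56e-6 M.
pOH = 5.12, so pH = 14.00 - 5.12 = 8.88.

8.88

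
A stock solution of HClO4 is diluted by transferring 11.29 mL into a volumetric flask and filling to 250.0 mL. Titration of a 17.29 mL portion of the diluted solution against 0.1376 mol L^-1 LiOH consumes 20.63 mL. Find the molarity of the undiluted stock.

3.64 M

n(LiOH) = 0.1376 x 0.02063 = 0.002839 mol.
n(HClO4) in the aliquot = 0.002839 mol.
[diluted HClO4] = 0.002839 / 0.01729 = 0.1642 M.
Dilution factor = 250.0/11.29 = 22.14, so [stock] = 0.1642 x 22.14 = 3.64 M.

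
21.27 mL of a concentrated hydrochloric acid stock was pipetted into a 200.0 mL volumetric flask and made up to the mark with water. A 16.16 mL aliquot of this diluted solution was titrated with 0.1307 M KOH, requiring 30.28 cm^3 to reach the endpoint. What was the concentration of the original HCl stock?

2.30 M

n(KOH) = 0.1307 x 0.03028 = 0.003958 mol.
n(HCl) in the aliquot = 0.003958 mol.
[diluted HCl] = 0.003958 / 0.01616 = 0.2449 M.
Dilution factor = 200.0/21.27 = 9.403, so [stock] = 0.2449 x 9.403 = 2.30 M.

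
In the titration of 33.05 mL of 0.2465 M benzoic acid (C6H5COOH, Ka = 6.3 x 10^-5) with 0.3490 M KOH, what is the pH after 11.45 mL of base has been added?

4.18

Initial n(C6H5COOH) = 0.2465 x 0.03305 = 0.008147 mol.
n(KOH) added = 0.3490 x 0.01145 = 0.003996 mol, converting that many moles of C6H5COOH to C6H5COO-.
Remaining n(C6H5COOH) = 0.004151 mol; n(C6H5COO-) = 0.003996 mol.
By Henderson-Hasselbalch, pH = pKa + log([A^-]/[HA]) = 4.20 + log(0.003996/0.004151) = 4.20 + (-0.02) = 4.18.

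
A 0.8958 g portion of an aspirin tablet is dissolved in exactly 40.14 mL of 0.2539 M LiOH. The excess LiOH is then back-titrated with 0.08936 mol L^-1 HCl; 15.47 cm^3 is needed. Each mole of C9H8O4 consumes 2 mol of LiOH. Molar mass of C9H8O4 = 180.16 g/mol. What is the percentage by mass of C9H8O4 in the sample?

88.6%

Total n(LiOH) added = 0.2539 x 0.04014 = 0.01019 mol.
n(HCl) used = 0.08936 x 0.01547 = 0.001382 mol, which equals the excess n(LiOH).
So n(LiOH) consumed by the sample = 0.01019 - 0.001382 = 0.008809 mol.
n(C9H8O4) = 0.008809 / 2 = 0.004405 mol.
mass C9H8O4 = 0.004405 x 180.16 = 0.7935 g, so %C9H8O4 = 0.7935/0.8958 x 100 = 88.6%.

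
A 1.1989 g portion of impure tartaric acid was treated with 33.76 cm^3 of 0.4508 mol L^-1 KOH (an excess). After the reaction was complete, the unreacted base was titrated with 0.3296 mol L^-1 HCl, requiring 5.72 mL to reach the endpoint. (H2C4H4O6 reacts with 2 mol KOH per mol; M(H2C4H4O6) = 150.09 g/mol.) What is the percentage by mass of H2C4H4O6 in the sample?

83.5%

Total n(KOH) added = 0.4508 x 0.03376 = 0.01522 mol.
n(HCl) used = 0.3296 x 0.005720 = 0.001885 mol, which equals the excess n(KOH).
So n(KOH) consumed by the sample = 0.01522 - 0.001885 = 0.01333 mol.
n(H2C4H4O6) = 0.01333 / 2 = 0.006667 mol.
mass H2C4H4O6 = 0.006667 x 150.09 = 1.001 g, so %H2C4H4O6 = 1.001/1.1989 x 100 = 83.5%.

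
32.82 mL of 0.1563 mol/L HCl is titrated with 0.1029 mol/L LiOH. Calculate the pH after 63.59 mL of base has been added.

12.17

n(acid) = 0.1563 x 0.03282 = 0.005130 mol; n(LiOH) added = 0.1029 x 0.06359 = 0.006543 mol.
Base is in excess by 0.006543 - 0.005130 = 0.001414 mol in a total volume of 0.09641 L.
[OH^-] = 0.001414/0.09641 = 0.01466 M, so pOH = 1.83 and pH = 14.00 - 1.83 = 12.17.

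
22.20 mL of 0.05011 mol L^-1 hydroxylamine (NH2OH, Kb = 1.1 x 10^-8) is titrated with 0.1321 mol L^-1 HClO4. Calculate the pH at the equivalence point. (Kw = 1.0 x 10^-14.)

n(NH2OH) = 0.05011 x 0.02220 = 0.001112 mol; V(HClO4) at equivalence = 0.001112/0.1321 = 0.008421 L.
At equivalence the base is fully converted to NH3OH+; total volume = 0.03062 L, so [NH3OH+] = 0.001112/0.03062 = 0.03633 M.
Ka(NH3OH+) = Kw/Kb = 1.0e-14 / 1.1 x 10^-8 = 9.09e-7.
[H^+] = sqrt(Ka x [NH3OH+]) = sqrt(9.09e-7 x 0.03633) = 0.000182 M.
pH = -log(0.000182) = 3.74.

3.74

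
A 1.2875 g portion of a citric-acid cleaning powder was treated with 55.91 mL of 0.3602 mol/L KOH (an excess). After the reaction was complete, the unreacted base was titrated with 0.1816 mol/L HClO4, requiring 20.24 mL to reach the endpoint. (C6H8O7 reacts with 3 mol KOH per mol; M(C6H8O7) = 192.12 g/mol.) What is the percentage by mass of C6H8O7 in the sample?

Total n(KOH) added = 0.3602 x 0.05591 = 0.02014 mol.
n(HClO4) used = 0.1816 x 0.02024 = 0.003676 mol, which equals the excess n(KOH).
So n(KOH) consumed by the sample = 0.02014 - 0.003676 = 0.01646 mol.
n(C6H8O7) = 0.01646 / 3 = 0.005488 mol.
mass C6H8O7 = 0.005488 x 192.12 = 1.054 g, so %C6H8O7 = 1.054/1.2875 x 100 = 81.9%.

81.9%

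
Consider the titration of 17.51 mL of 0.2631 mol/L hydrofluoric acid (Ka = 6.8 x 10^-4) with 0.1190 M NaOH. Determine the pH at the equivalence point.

n(HF) = 0.2631 x 0.01751 = 0.004607 mol; V(NaOH) at equivalence = 0.004607/0.1190 = 0.03871 L.
At equivalence all the acid is converted to F-; total volume = 0.01751 + 0.03871 = 0.05622 L, so [F-] = 0.004607/0.05622 = 0.08194 M.
Kb = Kw/Ka = 1.0e-14 / 6.8 x 10^-4 = 1.47e-11.
[OH^-] = sqrt(Kb x [F-]) = sqrt(1.47e-11 x 0.08194) = 1.10e-6 M.
pOH = 5.96, so pH = 14.00 - 5.96 = 8.04.

8.04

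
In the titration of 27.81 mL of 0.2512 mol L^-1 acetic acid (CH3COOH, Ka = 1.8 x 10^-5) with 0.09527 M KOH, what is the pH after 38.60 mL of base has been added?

4.79

Initial n(CH3COOH) = 0.2512 x 0.02781 = 0.006986 mol.
n(KOH) added = 0.09527 x 0.03860 = 0.003677 mol, converting that many moles of CH3COOH to CH3COO-.
Remaining n(CH3COOH) = 0.003308 mol; n(CH3COO-) = 0.003677 mol.
By Henderson-Hasselbalch, pH = pKa + log([A^-]/[HA]) = 4.74 + log(0.003677/0.003308) = 4.74 + (+0.05) = 4.79.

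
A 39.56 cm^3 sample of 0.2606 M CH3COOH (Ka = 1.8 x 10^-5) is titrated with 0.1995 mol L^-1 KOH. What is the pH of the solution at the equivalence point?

8.90

n(CH3COOH) = 0.2606 x 0.03956 = 0.01031 mol; V(KOH) at equivalence = 0.01031/0.1995 = 0.05168 L.
At equivalence all the acid is converted to CH3COO-; total volume = 0.03956 + 0.05168 = 0.09124 L, so [CH3COO-] = 0.01031/0.09124 = 0.1130 M.
Kb = Kw/Ka = 1.0e-14 / 1.8 x 10^-5 = 5.56e-10.
[OH^-] = sqrt(Kb x [CH3COO-]) = sqrt(5.56e-10 x 0.1130) = 7.92e-6 M.
pOH = 5.10, so pH = 14.00 - 5.10 = 8.90.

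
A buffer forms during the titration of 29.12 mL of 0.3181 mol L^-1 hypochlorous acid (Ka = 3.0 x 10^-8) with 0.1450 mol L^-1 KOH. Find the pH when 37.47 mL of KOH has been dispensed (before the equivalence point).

Initial n(HClO) = 0.3181 x 0.02912 = 0.009263 mol.
n(KOH) added = 0.1450 x 0.03747 = 0.005433 mol, converting that many moles of HClO to ClO-.
Remaining n(HClO) = 0.003830 mol; n(ClO-) = 0.005433 mol.
By Henderson-Hasselbalch, pH = pKa + log([A^-]/[HA]) = 7.52 + log(0.005433/0.003830) = 7.52 + (+0.15) = 7.67.

7.67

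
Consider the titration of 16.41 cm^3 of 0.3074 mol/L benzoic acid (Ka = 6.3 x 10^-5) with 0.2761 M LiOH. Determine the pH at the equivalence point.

n(C6H5COOH) = 0.3074 x 0.01641 = 0.005044 mol; V(LiOH) at equivalence = 0.005044/0.2761 = 0.01827 L.
At equivalence all the acid is converted to C6H5COO-; total volume = 0.01641 + 0.01827 = 0.03468 L, so [C6H5COO-] = 0.005044/0.03468 = 0.1455 M.
Kb = Kw/Ka = 1.0e-14 / 6.3 x 10^-5 = 1.59e-10.
[OH^-] = sqrt(Kb x [C6H5COO-]) = sqrt(1.59e-10 x 0.1455) = 4.81e-6 M.
pOH = 5.32, so pH = 14.00 - 5.32 = 8.68.

8.68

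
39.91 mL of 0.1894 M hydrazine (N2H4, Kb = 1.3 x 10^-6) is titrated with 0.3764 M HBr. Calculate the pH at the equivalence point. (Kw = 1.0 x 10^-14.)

4.51

n(N2H4) = 0.1894 x 0.03991 = 0.007559 mol; V(HBr) at equivalence = 0.007559/0.3764 = 0.02008 L.
At equivalence the base is fully converted to N2H5+; total volume = 0.05999 L, so [N2H5+] = 0.007559/0.05999 = 0.1260 M.
Ka(N2H5+) = Kw/Kb = 1.0e-14 / 1.3 x 10^-6 = 7.69e-9.
[H^+] = sqrt(Ka x [N2H5+]) = sqrt(7.69e-9 x 0.1260) = 3.11e-5 M.
pH = -log(3.11e-5) = 4.51.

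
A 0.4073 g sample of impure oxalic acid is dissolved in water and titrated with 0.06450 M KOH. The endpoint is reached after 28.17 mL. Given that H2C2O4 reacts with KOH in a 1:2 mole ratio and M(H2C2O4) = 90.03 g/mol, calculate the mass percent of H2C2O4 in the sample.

20.1%

n(KOH) = 0.06450 x 0.02817 = 0.001817 mol.
n(H2C2O4) = 0.001817 / 2 = 0.0009085 mol.
mass of H2C2O4 = 0.0009085 x 90.03 = 0.08179 g.
% purity = 0.08179 / 0.4073 x 100 = 20.1%.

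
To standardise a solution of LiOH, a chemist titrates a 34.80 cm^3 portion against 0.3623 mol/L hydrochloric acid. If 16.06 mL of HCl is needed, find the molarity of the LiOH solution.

n(HCl) delivered = 0.3623 x 0.01606 = 0.005819 mol.
For a 1:1 reaction, n(LiOH) = 0.005819 mol.
[LiOH] = 0.005819 mol / 0.03480 L = 0.167 M.

0.167 M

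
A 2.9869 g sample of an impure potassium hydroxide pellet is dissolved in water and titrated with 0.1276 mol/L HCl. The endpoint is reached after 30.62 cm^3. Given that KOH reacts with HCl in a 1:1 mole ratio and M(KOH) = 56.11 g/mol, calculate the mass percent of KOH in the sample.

n(HCl) = 0.1276 x 0.03062 = 0.003907 mol.
n(KOH) = 0.003907 / 1 = 0.003907 mol.
mass of KOH = 0.003907 x 56.11 = 0.2192 g.
% purity = 0.2192 / 2.9869 x 100 = 7.34%.

7.34%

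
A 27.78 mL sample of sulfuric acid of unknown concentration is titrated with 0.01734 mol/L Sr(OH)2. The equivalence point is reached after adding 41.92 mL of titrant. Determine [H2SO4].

0.0262 M

n(Sr(OH)2) delivered = 0.01734 x 0.04192 = 0.0007269 mol.
For a 1:1 reaction, n(H2SO4) = 0.0007269 mol.
[H2SO4] = 0.0007269 mol / 0.02778 L = 0.0262 M.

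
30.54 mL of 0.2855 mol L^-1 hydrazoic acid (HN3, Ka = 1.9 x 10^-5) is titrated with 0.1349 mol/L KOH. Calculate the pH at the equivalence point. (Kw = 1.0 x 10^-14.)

n(HN3) = 0.2855 x 0.03054 = 0.008719 mol; V(KOH) at equivalence = 0.008719/0.1349 = 0.06463 L.
At equivalence all the acid is converted to N3-; total volume = 0.03054 + 0.06463 = 0.09517 L, so [N3-] = 0.008719/0.09517 = 0.09161 M.
Kb = Kw/Ka = 1.0e-14 / 1.9 x 10^-5 = 5.26e-10.
[OH^-] = sqrt(Kb x [N3-]) = sqrt(5.26e-10 x 0.09161) = 6.94e-6 M.
pOH = 5.16, so pH = 14.00 - 5.16 = 8.84.

8.84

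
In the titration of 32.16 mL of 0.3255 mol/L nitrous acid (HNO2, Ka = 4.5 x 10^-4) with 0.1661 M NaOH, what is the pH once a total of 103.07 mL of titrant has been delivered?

n(acid) = 0.3255 x 0.03216 = 0.01047 mol; n(NaOH) added = 0.1661 x 0.1031 = 0.01712 mol.
Base is in excess by 0.01712 - 0.01047 = 0.006652 mol in a total volume of 0.1352 L.
[OH^-] = 0.006652/0.1352 = 0.04919 M, so pOH = 1.31 and pH = 14.00 - 1.31 = 12.69.

12.69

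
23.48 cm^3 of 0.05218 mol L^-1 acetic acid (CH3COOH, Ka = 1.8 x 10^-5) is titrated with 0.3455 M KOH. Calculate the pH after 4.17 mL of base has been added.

11.89

n(acid) = 0.05218 x 0.02348 = 0.001225 mol; n(KOH) added = 0.3455 x 0.004170 = 0.001441 mol.
Base is in excess by 0.001441 - 0.001225 = 0.0002155 mol in a total volume of 0.02765 L.
[OH^-] = 0.0002155/0.02765 = 0.007796 M, so pOH = 2.11 and pH = 14.00 - 2.11 = 11.89.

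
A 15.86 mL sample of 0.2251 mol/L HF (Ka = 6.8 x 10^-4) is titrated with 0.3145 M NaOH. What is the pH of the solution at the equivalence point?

8.14

n(HF) = 0.2251 x 0.01586 = 0.003570 mol; V(NaOH) at equivalence = 0.003570/0.3145 = 0.01135 L.
At equivalence all the acid is converted to F-; total volume = 0.01586 + 0.01135 = 0.02721 L, so [F-] = 0.003570/0.02721 = 0.1312 M.
Kb = Kw/Ka = 1.0e-14 / 6.8 x 10^-4 = 1.47e-11.
[OH^-] = sqrt(Kb x [F-]) = sqrt(1.47e-11 x 0.1312) = 1.39e-6 M.
pOH = 5.86, so pH = 14.00 - 5.86 = 8.14.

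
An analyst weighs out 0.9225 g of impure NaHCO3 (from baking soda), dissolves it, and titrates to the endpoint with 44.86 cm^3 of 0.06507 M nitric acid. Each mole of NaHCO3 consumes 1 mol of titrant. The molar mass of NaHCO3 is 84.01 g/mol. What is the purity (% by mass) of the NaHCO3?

26.6%

n(HNO3) = 0.06507 x 0.04486 = 0.002919 mol.
n(NaHCO3) = 0.002919 / 1 = 0.002919 mol.
mass of NaHCO3 = 0.002919 x 84.01 = 0.2452 g.
% purity = 0.2452 / 0.9225 x 100 = 26.6%.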